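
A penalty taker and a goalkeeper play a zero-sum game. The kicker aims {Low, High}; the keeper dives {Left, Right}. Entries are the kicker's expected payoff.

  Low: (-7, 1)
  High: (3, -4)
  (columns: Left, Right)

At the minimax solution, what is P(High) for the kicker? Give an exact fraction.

Row minima: Low → -7, High → -4; maximin = -4.
Column maxima: Left → 3, Right → 1; minimax = 1.
-4 ≠ 1, so there is no saddle point; optimal play is mixed.
Let the kicker play Low with probability p. Expected payoff against Left: (-7)p + 3(1−p) = −10p + 3; against Right: 1p + (-4)(1−p) = 5p − 4.
Setting these equal: −10p + 3 = 5p − 4 ⇒ −15p = -7 ⇒ p = 7/15, and the value is (-10)·(7/15) + 3 = -5/3.
For the keeper: with q = P(Left), equating Low's and High's payoffs gives −8q + 1 = 7q − 4 ⇒ q = 1/3.

8/15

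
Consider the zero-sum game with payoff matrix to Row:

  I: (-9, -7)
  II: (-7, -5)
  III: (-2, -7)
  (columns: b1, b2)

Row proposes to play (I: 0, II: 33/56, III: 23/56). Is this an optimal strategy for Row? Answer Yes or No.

No

Against b1 this mix gives (33/56)·(-7) + (23/56)·(-2) = -277/56.
Against b2 this mix gives (33/56)·(-5) + (23/56)·(-7) = -163/28.
Column will play b2, holding Row to -163/28. Shifting weight toward the row that does better against b2 would raise this floor (the equalizing mix achieves -39/7 against both b2 and b1), so the proposed strategy is not optimal.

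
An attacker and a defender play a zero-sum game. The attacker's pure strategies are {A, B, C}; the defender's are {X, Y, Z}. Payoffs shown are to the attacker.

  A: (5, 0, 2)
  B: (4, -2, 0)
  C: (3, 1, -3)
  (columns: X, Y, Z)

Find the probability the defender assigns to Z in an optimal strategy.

Row minima: A → 0, B → -2, C → -3; maximin = 0.
Column maxima: X → 5, Y → 1, Z → 2; minimax = 1.
0 ≠ 1, so there is no saddle point; optimal play is mixed.
B is strictly dominated by A, so the attacker never plays it.
X is strictly dominated by Y (it gives the attacker strictly more in every row), so the defender never plays it.
On the remaining 2×2 (A, C vs Y, Z):
Let the attacker play A with probability p. Expected payoff against Y: 0p + 1(1−p) = −p + 1; against Z: 2p + (-3)(1−p) = 5p − 3.
Setting these equal: −p + 1 = 5p − 3 ⇒ −6p = -4 ⇒ p = 2/3, and the value is (-1)·(2/3) + 1 = 1/3.
For the defender: with q = P(Y), equating A's and C's payoffs gives −2q + 2 = 4q − 3 ⇒ q = 5/6.

1/6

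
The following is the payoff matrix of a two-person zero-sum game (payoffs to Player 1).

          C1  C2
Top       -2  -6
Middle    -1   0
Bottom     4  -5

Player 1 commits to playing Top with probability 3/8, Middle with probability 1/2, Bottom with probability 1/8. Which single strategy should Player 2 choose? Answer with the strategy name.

C2

If Player 2 plays C1, Player 1's expected payoff is (3/8)·(-2) + (1/2)·(-1) + (1/8)·4 = -3/4.
If Player 2 plays C2, Player 1's expected payoff is (3/8)·(-6) + (1/2)·0 + (1/8)·(-5) = -23/8.
Player 2 minimizes Player 1's payoff; the smallest is -23/8, so the best response is C2.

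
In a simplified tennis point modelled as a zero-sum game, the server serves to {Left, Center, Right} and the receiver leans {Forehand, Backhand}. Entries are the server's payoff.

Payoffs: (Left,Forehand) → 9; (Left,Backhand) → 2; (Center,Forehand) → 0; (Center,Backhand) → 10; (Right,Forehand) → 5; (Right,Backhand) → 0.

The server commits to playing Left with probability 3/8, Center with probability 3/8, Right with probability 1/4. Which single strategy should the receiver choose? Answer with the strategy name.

If the receiver plays Forehand, the server's expected payoff is (3/8)·9 + (3/8)·0 + (1/4)·5 = 37/8.
If the receiver plays Backhand, the server's expected payoff is (3/8)·2 + (3/8)·10 + (1/4)·0 = 9/2.
The receiver minimizes the server's payoff; the smallest is 9/2, so the best response is Backhand.

Backhand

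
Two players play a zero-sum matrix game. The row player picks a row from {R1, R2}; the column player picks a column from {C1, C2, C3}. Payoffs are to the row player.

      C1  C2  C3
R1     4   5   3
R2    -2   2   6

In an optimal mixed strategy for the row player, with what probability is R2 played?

Row minima: R1 → 3, R2 → -2; maximin = 3.
Column maxima: C1 → 4, C2 → 5, C3 → 6; minimax = 4.
3 ≠ 4, so there is no saddle point; optimal play is mixed.
C2 is strictly dominated by C1 (it gives the row player strictly more in every row), so the column player never plays it.
On the remaining 2×2 (R1, R2 vs C1, C3):
Let the row player play R1 with probability p. Expected payoff against C1: 4p + (-2)(1−p) = 6p − 2; against C3: 3p + 6(1−p) = −3p + 6.
Setting these equal: 6p − 2 = −3p + 6 ⇒ 9p = 8 ⇒ p = 8/9, and the value is (6)·(8/9) − 2 = 10/3.
For the column player: with q = P(C1), equating R1's and R2's payoffs gives q + 3 = −8q + 6 ⇒ q = 1/3.

1/9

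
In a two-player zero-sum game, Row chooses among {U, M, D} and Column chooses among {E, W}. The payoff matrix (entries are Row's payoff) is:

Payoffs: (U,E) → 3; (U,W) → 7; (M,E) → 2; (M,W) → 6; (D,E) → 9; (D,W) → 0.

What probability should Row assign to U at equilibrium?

Row minima: U → 3, M → 2, D → 0; maximin = 3.
Column maxima: E → 9, W → 7; minimax = 7.
3 ≠ 7, so there is no saddle point; optimal play is mixed.
M is strictly dominated by U, so Row never plays it.
On the remaining 2×2 (U, D vs E, W):
Let Row play U with probability p. Expected payoff against E: 3p + 9(1−p) = −6p + 9; against W: 7p + 0(1−p) = 7p.
Setting these equal: −6p + 9 = 7p ⇒ −13p = -9 ⇒ p = 9/13, and the value is (-6)·(9/13) + 9 = 63/13.
For Column: with q = P(E), equating U's and D's payoffs gives −4q + 7 = 9q ⇒ q = 7/13.

9/13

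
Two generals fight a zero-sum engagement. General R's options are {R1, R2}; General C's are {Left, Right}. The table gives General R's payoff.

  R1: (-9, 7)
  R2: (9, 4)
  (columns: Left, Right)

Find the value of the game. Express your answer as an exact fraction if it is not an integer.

Row minima: R1 → -9, R2 → 4; maximin = 4.
Column maxima: Left → 9, Right → 7; minimax = 7.
4 ≠ 7, so there is no saddle point; optimal play is mixed.
Let General R play R1 with probability p. Expected payoff against Left: (-9)p + 9(1−p) = −18p + 9; against Right: 7p + 4(1−p) = 3p + 4.
Setting these equal: −18p + 9 = 3p + 4 ⇒ −21p = -5 ⇒ p = 5/21, and the value is (-18)·(5/21) + 9 = 33/7.
For General C: with q = P(Left), equating R1's and R2's payoffs gives −16q + 7 = 5q + 4 ⇒ q = 1/7.

33/7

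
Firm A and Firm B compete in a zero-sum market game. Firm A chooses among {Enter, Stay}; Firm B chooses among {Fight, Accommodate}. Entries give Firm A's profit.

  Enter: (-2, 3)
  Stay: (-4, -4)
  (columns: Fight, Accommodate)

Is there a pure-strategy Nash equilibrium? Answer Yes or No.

Row minima: Enter → -2, Stay → -4; maximin = -2.
Column maxima: Fight → -2, Accommodate → 3; minimax = -2.
maximin = minimax = -2, so a saddle point exists.

Yes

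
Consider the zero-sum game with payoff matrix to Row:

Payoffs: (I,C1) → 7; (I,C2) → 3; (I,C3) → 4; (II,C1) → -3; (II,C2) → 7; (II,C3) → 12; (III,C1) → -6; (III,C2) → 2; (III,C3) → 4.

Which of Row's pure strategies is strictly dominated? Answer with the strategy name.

II gives a strictly higher payoff than III against every column: -3 > -6, 7 > 2, 12 > 4.
So III is strictly dominated and Row never plays it.

III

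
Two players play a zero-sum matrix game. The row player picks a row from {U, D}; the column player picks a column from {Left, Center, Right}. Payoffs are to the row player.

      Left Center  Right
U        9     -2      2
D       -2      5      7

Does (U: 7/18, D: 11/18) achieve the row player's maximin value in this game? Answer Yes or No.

Against Left this mix gives (7/18)·9 + (11/18)·(-2) = 41/18.
Against Center this mix gives (7/18)·(-2) + (11/18)·5 = 41/18.
Against Right this mix gives (7/18)·2 + (11/18)·7 = 91/18.
All of the column player's active replies (Left, Center) yield 41/18, and no column does worse for the row player. The mix makes the column player indifferent and guarantees 41/18, so it is optimal.

Yes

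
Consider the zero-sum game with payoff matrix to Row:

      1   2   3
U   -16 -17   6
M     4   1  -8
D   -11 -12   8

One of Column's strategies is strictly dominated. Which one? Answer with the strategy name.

2 holds Row's payoff strictly below 1 in every row: -17 < -16, 1 < 4, -12 < -11.
So 1 is strictly dominated for Column.

1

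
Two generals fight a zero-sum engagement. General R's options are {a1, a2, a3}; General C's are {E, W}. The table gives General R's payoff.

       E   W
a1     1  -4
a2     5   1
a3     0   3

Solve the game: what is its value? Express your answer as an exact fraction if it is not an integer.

15/7

Row minima: a1 → -4, a2 → 1, a3 → 0; maximin = 1.
Column maxima: E → 5, W → 3; minimax = 3.
1 ≠ 3, so there is no saddle point; optimal play is mixed.
a1 is strictly dominated by a2, so General R never plays it.
On the remaining 2×2 (a2, a3 vs E, W):
Let General R play a2 with probability p. Expected payoff against E: 5p + 0(1−p) = 5p; against W: 1p + 3(1−p) = −2p + 3.
Setting these equal: 5p = −2p + 3 ⇒ 7p = 3 ⇒ p = 3/7, and the value is (5)·(3/7) = 15/7.
For General C: with q = P(E), equating a2's and a3's payoffs gives 4q + 1 = −3q + 3 ⇒ q = 2/7.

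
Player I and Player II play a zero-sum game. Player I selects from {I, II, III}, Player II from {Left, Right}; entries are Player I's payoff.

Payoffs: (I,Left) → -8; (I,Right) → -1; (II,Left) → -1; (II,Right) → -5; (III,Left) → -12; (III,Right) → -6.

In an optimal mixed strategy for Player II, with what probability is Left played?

Row minima: I → -8, II → -5, III → -12; maximin = -5.
Column maxima: Left → -1, Right → -1; minimax = -1.
-5 ≠ -1, so there is no saddle point; optimal play is mixed.
III is strictly dominated by I, so Player I never plays it.
On the remaining 2×2 (I, II vs Left, Right):
Let Player I play I with probability p. Expected payoff against Left: (-8)p + (-1)(1−p) = −7p − 1; against Right: (-1)p + (-5)(1−p) = 4p − 5.
Setting these equal: −7p − 1 = 4p − 5 ⇒ −11p = -4 ⇒ p = 4/11, and the value is (-7)·(4/11) − 1 = -39/11.
For Player II: with q = P(Left), equating I's and II's payoffs gives −7q − 1 = 4q − 5 ⇒ q = 4/11.

4/11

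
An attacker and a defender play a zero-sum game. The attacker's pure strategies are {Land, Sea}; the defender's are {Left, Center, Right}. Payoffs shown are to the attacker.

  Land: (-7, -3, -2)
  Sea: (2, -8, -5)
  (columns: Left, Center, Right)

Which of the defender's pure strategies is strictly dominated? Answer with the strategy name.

Center holds the attacker's payoff strictly below Right in every row: -3 < -2, -8 < -5.
So Right is strictly dominated for the defender.

Right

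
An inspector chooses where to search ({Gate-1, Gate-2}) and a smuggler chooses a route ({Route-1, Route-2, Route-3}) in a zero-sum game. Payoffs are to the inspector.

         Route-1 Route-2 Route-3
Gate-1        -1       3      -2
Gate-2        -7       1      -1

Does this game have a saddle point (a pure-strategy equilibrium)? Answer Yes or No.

No

Row minima: Gate-1 → -2, Gate-2 → -7; maximin = -2.
Column maxima: Route-1 → -1, Route-2 → 3, Route-3 → -1; minimax = -1.
-2 ≠ -1, so no pure-strategy equilibrium exists.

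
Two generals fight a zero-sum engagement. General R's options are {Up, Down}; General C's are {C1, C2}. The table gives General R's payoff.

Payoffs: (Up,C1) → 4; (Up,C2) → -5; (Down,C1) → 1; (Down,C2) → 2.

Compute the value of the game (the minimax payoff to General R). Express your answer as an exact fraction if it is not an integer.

Row minima: Up → -5, Down → 1; maximin = 1.
Column maxima: C1 → 4, C2 → 2; minimax = 2.
1 ≠ 2, so there is no saddle point; optimal play is mixed.
Let General R play Up with probability p. Expected payoff against C1: 4p + 1(1−p) = 3p + 1; against C2: (-5)p + 2(1−p) = −7p + 2.
Setting these equal: 3p + 1 = −7p + 2 ⇒ 10p = 1 ⇒ p = 1/10, and the value is (3)·(1/10) + 1 = 13/10.
For General C: with q = P(C1), equating Up's and Down's payoffs gives 9q − 5 = −q + 2 ⇒ q = 7/10.

13/10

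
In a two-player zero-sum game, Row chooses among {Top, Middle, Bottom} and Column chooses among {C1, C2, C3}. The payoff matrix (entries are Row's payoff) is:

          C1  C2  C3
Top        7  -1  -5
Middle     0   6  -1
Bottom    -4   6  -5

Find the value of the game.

-1

Row minima: Top → -5, Middle → -1, Bottom → -5; maximin = -1.
Column maxima: C1 → 7, C2 → 6, C3 → -1; minimax = -1.
Since maximin = minimax = -1, there is a saddle point and the value is -1.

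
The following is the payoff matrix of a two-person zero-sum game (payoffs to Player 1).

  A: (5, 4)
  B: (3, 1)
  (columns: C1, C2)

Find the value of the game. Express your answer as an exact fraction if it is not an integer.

Row minima: A → 4, B → 1; maximin = 4.
Column maxima: C1 → 5, C2 → 4; minimax = 4.
Since maximin = minimax = 4, there is a saddle point and the value is 4.

4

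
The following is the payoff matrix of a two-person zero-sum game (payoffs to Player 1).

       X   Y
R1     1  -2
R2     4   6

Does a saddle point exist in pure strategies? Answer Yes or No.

Yes

Row minima: R1 → -2, R2 → 4; maximin = 4.
Column maxima: X → 4, Y → 6; minimax = 4.
maximin = minimax = 4, so a saddle point exists.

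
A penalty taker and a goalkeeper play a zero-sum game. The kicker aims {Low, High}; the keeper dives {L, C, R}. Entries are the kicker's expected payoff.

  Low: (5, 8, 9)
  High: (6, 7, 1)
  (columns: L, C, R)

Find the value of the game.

49/9

Row minima: Low → 5, High → 1; maximin = 5.
Column maxima: L → 6, C → 8, R → 9; minimax = 6.
5 ≠ 6, so there is no saddle point; optimal play is mixed.
C is strictly dominated by L (it gives the kicker strictly more in every row), so the keeper never plays it.
On the remaining 2×2 (Low, High vs L, R):
Let the kicker play Low with probability p. Expected payoff against L: 5p + 6(1−p) = −p + 6; against R: 9p + 1(1−p) = 8p + 1.
Setting these equal: −p + 6 = 8p + 1 ⇒ −9p = -5 ⇒ p = 5/9, and the value is (-1)·(5/9) + 6 = 49/9.
For the keeper: with q = P(L), equating Low's and High's payoffs gives −4q + 9 = 5q + 1 ⇒ q = 8/9.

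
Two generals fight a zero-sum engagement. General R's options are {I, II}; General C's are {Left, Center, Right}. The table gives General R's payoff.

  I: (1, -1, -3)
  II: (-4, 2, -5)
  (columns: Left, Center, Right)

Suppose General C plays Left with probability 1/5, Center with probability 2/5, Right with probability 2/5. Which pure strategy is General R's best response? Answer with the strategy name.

I

Expected payoff of I: (1/5)·1 + (2/5)·(-1) + (2/5)·(-3) = -7/5.
Expected payoff of II: (1/5)·(-4) + (2/5)·2 + (2/5)·(-5) = -2.
The largest is -7/5, so General R's best response is I.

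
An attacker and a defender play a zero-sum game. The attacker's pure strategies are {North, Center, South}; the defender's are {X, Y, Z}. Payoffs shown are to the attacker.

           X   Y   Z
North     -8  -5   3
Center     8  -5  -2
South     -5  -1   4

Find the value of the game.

-33/17

Row minima: North → -8, Center → -5, South → -5; maximin = -5.
Column maxima: X → 8, Y → -1, Z → 4; minimax = -1.
-5 ≠ -1, so there is no saddle point; optimal play is mixed.
North is strictly dominated by South, so the attacker never plays it.
Z is strictly dominated by Y (it gives the attacker strictly more in every row), so the defender never plays it.
On the remaining 2×2 (Center, South vs X, Y):
Let the attacker play Center with probability p. Expected payoff against X: 8p + (-5)(1−p) = 13p − 5; against Y: (-5)p + (-1)(1−p) = −4p − 1.
Setting these equal: 13p − 5 = −4p − 1 ⇒ 17p = 4 ⇒ p = 4/17, and the value is (13)·(4/17) − 5 = -33/17.
For the defender: with q = P(X), equating Center's and South's payoffs gives 13q − 5 = −4q − 1 ⇒ q = 4/17.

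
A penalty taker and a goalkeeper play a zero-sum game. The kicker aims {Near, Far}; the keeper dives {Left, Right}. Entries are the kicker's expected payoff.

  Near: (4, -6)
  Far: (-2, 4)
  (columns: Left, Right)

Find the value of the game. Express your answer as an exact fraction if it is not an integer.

Row minima: Near → -6, Far → -2; maximin = -2.
Column maxima: Left → 4, Right → 4; minimax = 4.
-2 ≠ 4, so there is no saddle point; optimal play is mixed.
Let the kicker play Near with probability p. Expected payoff against Left: 4p + (-2)(1−p) = 6p − 2; against Right: (-6)p + 4(1−p) = −10p + 4.
Setting these equal: 6p − 2 = −10p + 4 ⇒ 16p = 6 ⇒ p = 3/8, and the value is (6)·(3/8) − 2 = 1/4.
For the keeper: with q = P(Left), equating Near's and Far's payoffs gives 10q − 6 = −6q + 4 ⇒ q = 5/8.

1/4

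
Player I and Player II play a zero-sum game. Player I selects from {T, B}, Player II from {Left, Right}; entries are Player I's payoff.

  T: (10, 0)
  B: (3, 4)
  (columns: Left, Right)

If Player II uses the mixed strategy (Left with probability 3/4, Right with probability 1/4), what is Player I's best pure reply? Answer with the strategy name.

Expected payoff of T: (3/4)·10 + (1/4)·0 = 15/2.
Expected payoff of B: (3/4)·3 + (1/4)·4 = 13/4.
The largest is 15/2, so Player I's best response is T.

T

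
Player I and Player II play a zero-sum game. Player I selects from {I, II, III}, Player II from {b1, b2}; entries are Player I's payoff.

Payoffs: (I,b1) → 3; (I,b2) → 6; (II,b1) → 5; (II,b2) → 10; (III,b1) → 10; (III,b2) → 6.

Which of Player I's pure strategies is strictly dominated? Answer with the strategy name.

I

II gives a strictly higher payoff than I against every column: 5 > 3, 10 > 6.
So I is strictly dominated and Player I never plays it.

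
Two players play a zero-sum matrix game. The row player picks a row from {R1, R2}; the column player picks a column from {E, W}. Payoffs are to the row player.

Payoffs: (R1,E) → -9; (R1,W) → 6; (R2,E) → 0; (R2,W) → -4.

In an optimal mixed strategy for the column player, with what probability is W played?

Row minima: R1 → -9, R2 → -4; maximin = -4.
Column maxima: E → 0, W → 6; minimax = 0.
-4 ≠ 0, so there is no saddle point; optimal play is mixed.
Let the row player play R1 with probability p. Expected payoff against E: (-9)p + 0(1−p) = −9p; against W: 6p + (-4)(1−p) = 10p − 4.
Setting these equal: −9p = 10p − 4 ⇒ −19p = -4 ⇒ p = 4/19, and the value is (-9)·(4/19) = -36/19.
For the column player: with q = P(E), equating R1's and R2's payoffs gives −15q + 6 = 4q − 4 ⇒ q = 10/19.

9/19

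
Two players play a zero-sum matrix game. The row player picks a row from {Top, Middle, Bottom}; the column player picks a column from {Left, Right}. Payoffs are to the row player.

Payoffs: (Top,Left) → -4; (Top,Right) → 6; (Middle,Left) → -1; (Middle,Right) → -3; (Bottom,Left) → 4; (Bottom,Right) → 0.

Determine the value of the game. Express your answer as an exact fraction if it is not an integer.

Row minima: Top → -4, Middle → -3, Bottom → 0; maximin = 0.
Column maxima: Left → 4, Right → 6; minimax = 4.
0 ≠ 4, so there is no saddle point; optimal play is mixed.
Middle is strictly dominated by Bottom, so the row player never plays it.
On the remaining 2×2 (Top, Bottom vs Left, Right):
Let the row player play Top with probability p. Expected payoff against Left: (-4)p + 4(1−p) = −8p + 4; against Right: 6p + 0(1−p) = 6p.
Setting these equal: −8p + 4 = 6p ⇒ −14p = -4 ⇒ p = 2/7, and the value is (-8)·(2/7) + 4 = 12/7.
For the column player: with q = P(Left), equating Top's and Bottom's payoffs gives −10q + 6 = 4q ⇒ q = 3/7.

12/7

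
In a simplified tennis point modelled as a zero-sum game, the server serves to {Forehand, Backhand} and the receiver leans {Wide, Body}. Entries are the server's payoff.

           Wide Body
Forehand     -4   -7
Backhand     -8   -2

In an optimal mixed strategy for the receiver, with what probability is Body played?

Row minima: Forehand → -7, Backhand → -8; maximin = -7.
Column maxima: Wide → -4, Body → -2; minimax = -4.
-7 ≠ -4, so there is no saddle point; optimal play is mixed.
Let the server play Forehand with probability p. Expected payoff against Wide: (-4)p + (-8)(1−p) = 4p − 8; against Body: (-7)p + (-2)(1−p) = −5p − 2.
Setting these equal: 4p − 8 = −5p − 2 ⇒ 9p = 6 ⇒ p = 2/3, and the value is (4)·(2/3) − 8 = -16/3.
For the receiver: with q = P(Wide), equating Forehand's and Backhand's payoffs gives 3q − 7 = −6q − 2 ⇒ q = 5/9.

4/9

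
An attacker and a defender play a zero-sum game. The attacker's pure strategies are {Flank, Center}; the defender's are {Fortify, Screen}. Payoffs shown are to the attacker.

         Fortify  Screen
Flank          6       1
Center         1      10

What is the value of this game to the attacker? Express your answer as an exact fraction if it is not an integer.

59/14

Row minima: Flank → 1, Center → 1; maximin = 1.
Column maxima: Fortify → 6, Screen → 10; minimax = 6.
1 ≠ 6, so there is no saddle point; optimal play is mixed.
Let the attacker play Flank with probability p. Expected payoff against Fortify: 6p + 1(1−p) = 5p + 1; against Screen: 1p + 10(1−p) = −9p + 10.
Setting these equal: 5p + 1 = −9p + 10 ⇒ 14p = 9 ⇒ p = 9/14, and the value is (5)·(9/14) + 1 = 59/14.
For the defender: with q = P(Fortify), equating Flank's and Center's payoffs gives 5q + 1 = −9q + 10 ⇒ q = 9/14.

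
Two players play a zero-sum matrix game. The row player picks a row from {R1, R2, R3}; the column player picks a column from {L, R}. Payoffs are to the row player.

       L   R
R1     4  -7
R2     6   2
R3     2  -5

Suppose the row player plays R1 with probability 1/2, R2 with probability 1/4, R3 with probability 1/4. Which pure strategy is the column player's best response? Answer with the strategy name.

If the column player plays L, the row player's expected payoff is (1/2)·4 + (1/4)·6 + (1/4)·2 = 4.
If the column player plays R, the row player's expected payoff is (1/2)·(-7) + (1/4)·2 + (1/4)·(-5) = -17/4.
The column player minimizes the row player's payoff; the smallest is -17/4, so the best response is R.

R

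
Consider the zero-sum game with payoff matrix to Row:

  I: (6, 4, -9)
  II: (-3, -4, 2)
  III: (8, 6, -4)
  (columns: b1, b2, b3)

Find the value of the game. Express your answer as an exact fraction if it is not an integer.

Row minima: I → -9, II → -4, III → -4; maximin = -4.
Column maxima: b1 → 8, b2 → 6, b3 → 2; minimax = 2.
-4 ≠ 2, so there is no saddle point; optimal play is mixed.
I is strictly dominated by III, so Row never plays it.
b1 is strictly dominated by b2 (it gives Row strictly more in every row), so Column never plays it.
On the remaining 2×2 (II, III vs b2, b3):
Let Row play II with probability p. Expected payoff against b2: (-4)p + 6(1−p) = −10p + 6; against b3: 2p + (-4)(1−p) = 6p − 4.
Setting these equal: −10p + 6 = 6p − 4 ⇒ −16p = -10 ⇒ p = 5/8, and the value is (-10)·(5/8) + 6 = -1/4.
For Column: with q = P(b2), equating II's and III's payoffs gives −6q + 2 = 10q − 4 ⇒ q = 3/8.

-1/4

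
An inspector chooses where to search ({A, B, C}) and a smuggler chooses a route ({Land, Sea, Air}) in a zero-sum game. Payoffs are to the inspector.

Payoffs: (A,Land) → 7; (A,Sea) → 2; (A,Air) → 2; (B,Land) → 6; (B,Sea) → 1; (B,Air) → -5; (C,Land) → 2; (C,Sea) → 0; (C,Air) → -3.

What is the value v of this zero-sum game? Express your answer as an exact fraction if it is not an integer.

2

Row minima: A → 2, B → -5, C → -3; maximin = 2.
Column maxima: Land → 7, Sea → 2, Air → 2; minimax = 2.
Since maximin = minimax = 2, there is a saddle point and the value is 2.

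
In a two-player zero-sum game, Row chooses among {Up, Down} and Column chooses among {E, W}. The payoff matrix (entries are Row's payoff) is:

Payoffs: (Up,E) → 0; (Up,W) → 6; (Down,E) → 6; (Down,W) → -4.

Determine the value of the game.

Row minima: Up → 0, Down → -4; maximin = 0.
Column maxima: E → 6, W → 6; minimax = 6.
0 ≠ 6, so there is no saddle point; optimal play is mixed.
Let Row play Up with probability p. Expected payoff against E: 0p + 6(1−p) = −6p + 6; against W: 6p + (-4)(1−p) = 10p − 4.
Setting these equal: −6p + 6 = 10p − 4 ⇒ −16p = -10 ⇒ p = 5/8, and the value is (-6)·(5/8) + 6 = 9/4.
For Column: with q = P(E), equating Up's and Down's payoffs gives −6q + 6 = 10q − 4 ⇒ q = 5/8.

9/4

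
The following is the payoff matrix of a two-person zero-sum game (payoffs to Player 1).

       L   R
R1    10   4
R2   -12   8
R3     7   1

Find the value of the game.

64/13

Row minima: R1 → 4, R2 → -12, R3 → 1; maximin = 4.
Column maxima: L → 10, R → 8; minimax = 8.
4 ≠ 8, so there is no saddle point; optimal play is mixed.
R3 is strictly dominated by R1, so Player 1 never plays it.
On the remaining 2×2 (R1, R2 vs L, R):
Let Player 1 play R1 with probability p. Expected payoff against L: 10p + (-12)(1−p) = 22p − 12; against R: 4p + 8(1−p) = −4p + 8.
Setting these equal: 22p − 12 = −4p + 8 ⇒ 26p = 20 ⇒ p = 10/13, and the value is (22)·(10/13) − 12 = 64/13.
For Player 2: with q = P(L), equating R1's and R2's payoffs gives 6q + 4 = −20q + 8 ⇒ q = 2/13.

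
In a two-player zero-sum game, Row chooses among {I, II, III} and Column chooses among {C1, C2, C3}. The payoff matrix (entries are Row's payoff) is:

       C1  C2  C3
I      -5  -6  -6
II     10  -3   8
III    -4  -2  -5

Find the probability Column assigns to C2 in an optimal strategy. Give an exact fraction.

13/14

Row minima: I → -6, II → -3, III → -5; maximin = -3.
Column maxima: C1 → 10, C2 → -2, C3 → 8; minimax = -2.
-3 ≠ -2, so there is no saddle point; optimal play is mixed.
I is strictly dominated by II, so Row never plays it.
C1 is strictly dominated by C3 (it gives Row strictly more in every row), so Column never plays it.
On the remaining 2×2 (II, III vs C2, C3):
Let Row play II with probability p. Expected payoff against C2: (-3)p + (-2)(1−p) = −p − 2; against C3: 8p + (-5)(1−p) = 13p − 5.
Setting these equal: −p − 2 = 13p − 5 ⇒ −14p = -3 ⇒ p = 3/14, and the value is (-1)·(3/14) − 2 = -31/14.
For Column: with q = P(C2), equating II's and III's payoffs gives −11q + 8 = 3q − 5 ⇒ q = 13/14.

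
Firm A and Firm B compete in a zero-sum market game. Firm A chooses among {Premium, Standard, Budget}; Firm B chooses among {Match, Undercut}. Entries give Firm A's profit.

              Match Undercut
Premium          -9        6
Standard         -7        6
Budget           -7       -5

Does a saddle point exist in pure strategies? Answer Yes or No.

Row minima: Premium → -9, Standard → -7, Budget → -7; maximin = -7.
Column maxima: Match → -7, Undercut → 6; minimax = -7.
maximin = minimax = -7, so a saddle point exists.

Yes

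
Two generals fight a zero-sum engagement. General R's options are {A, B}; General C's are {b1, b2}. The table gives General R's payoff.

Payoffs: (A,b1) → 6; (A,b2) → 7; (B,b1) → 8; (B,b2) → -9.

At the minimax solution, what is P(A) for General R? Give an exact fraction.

Row minima: A → 6, B → -9; maximin = 6.
Column maxima: b1 → 8, b2 → 7; minimax = 7.
6 ≠ 7, so there is no saddle point; optimal play is mixed.
Let General R play A with probability p. Expected payoff against b1: 6p + 8(1−p) = −2p + 8; against b2: 7p + (-9)(1−p) = 16p − 9.
Setting these equal: −2p + 8 = 16p − 9 ⇒ −18p = -17 ⇒ p = 17/18, and the value is (-2)·(17/18) + 8 = 55/9.
For General C: with q = P(b1), equating A's and B's payoffs gives −q + 7 = 17q − 9 ⇒ q = 8/9.

17/18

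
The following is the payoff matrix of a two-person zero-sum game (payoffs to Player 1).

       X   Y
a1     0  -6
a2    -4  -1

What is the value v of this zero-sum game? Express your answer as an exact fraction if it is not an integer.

-8/3

Row minima: a1 → -6, a2 → -4; maximin = -4.
Column maxima: X → 0, Y → -1; minimax = -1.
-4 ≠ -1, so there is no saddle point; optimal play is mixed.
Let Player 1 play a1 with probability p. Expected payoff against X: 0p + (-4)(1−p) = 4p − 4; against Y: (-6)p + (-1)(1−p) = −5p − 1.
Setting these equal: 4p − 4 = −5p − 1 ⇒ 9p = 3 ⇒ p = 1/3, and the value is (4)·(1/3) − 4 = -8/3.
For Player 2: with q = P(X), equating a1's and a2's payoffs gives 6q − 6 = −3q − 1 ⇒ q = 5/9.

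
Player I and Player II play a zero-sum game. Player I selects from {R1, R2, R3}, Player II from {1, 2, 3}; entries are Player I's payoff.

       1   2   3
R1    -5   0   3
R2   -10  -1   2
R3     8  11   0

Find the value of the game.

3/2

Row minima: R1 → -5, R2 → -10, R3 → 0; maximin = 0.
Column maxima: 1 → 8, 2 → 11, 3 → 3; minimax = 3.
0 ≠ 3, so there is no saddle point; optimal play is mixed.
R2 is strictly dominated by R1, so Player I never plays it.
2 is strictly dominated by 1 (it gives Player I strictly more in every row), so Player II never plays it.
On the remaining 2×2 (R1, R3 vs 1, 3):
Let Player I play R1 with probability p. Expected payoff against 1: (-5)p + 8(1−p) = −13p + 8; against 3: 3p + 0(1−p) = 3p.
Setting these equal: −13p + 8 = 3p ⇒ −16p = -8 ⇒ p = 1/2, and the value is (-13)·(1/2) + 8 = 3/2.
For Player II: with q = P(1), equating R1's and R3's payoffs gives −8q + 3 = 8q ⇒ q = 3/16.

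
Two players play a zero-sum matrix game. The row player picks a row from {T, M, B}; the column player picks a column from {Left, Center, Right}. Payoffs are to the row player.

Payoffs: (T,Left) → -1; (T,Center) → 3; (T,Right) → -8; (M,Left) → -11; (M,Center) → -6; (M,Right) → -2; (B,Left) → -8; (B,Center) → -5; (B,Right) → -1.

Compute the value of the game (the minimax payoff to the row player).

Row minima: T → -8, M → -11, B → -8; maximin = -8.
Column maxima: Left → -1, Center → 3, Right → -1; minimax = -1.
-8 ≠ -1, so there is no saddle point; optimal play is mixed.
M is strictly dominated by B, so the row player never plays it.
Center is strictly dominated by Left (it gives the row player strictly more in every row), so the column player never plays it.
On the remaining 2×2 (T, B vs Left, Right):
Let the row player play T with probability p. Expected payoff against Left: (-1)p + (-8)(1−p) = 7p − 8; against Right: (-8)p + (-1)(1−p) = −7p − 1.
Setting these equal: 7p − 8 = −7p − 1 ⇒ 14p = 7 ⇒ p = 1/2, and the value is (7)·(1/2) − 8 = -9/2.
For the column player: with q = P(Left), equating T's and B's payoffs gives 7q − 8 = −7q − 1 ⇒ q = 1/2.

-9/2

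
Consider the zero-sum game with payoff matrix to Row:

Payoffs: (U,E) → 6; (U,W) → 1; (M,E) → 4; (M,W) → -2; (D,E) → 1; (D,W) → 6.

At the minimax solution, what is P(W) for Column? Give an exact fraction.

1/2

Row minima: U → 1, M → -2, D → 1; maximin = 1.
Column maxima: E → 6, W → 6; minimax = 6.
1 ≠ 6, so there is no saddle point; optimal play is mixed.
M is strictly dominated by U, so Row never plays it.
On the remaining 2×2 (U, D vs E, W):
Let Row play U with probability p. Expected payoff against E: 6p + 1(1−p) = 5p + 1; against W: 1p + 6(1−p) = −5p + 6.
Setting these equal: 5p + 1 = −5p + 6 ⇒ 10p = 5 ⇒ p = 1/2, and the value is (5)·(1/2) + 1 = 7/2.
For Column: with q = P(E), equating U's and D's payoffs gives 5q + 1 = −5q + 6 ⇒ q = 1/2.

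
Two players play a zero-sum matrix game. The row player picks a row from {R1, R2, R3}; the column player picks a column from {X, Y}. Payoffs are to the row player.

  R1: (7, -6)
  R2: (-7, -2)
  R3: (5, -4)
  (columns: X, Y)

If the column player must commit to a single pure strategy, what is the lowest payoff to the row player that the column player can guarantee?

-2

Column maxima: X → 7, Y → -2.
The smallest of these is -2.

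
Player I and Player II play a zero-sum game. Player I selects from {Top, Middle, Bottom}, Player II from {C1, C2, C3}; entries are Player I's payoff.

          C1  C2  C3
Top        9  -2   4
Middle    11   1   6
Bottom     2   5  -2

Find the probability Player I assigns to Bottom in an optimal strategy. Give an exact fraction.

5/12

Row minima: Top → -2, Middle → 1, Bottom → -2; maximin = 1.
Column maxima: C1 → 11, C2 → 5, C3 → 6; minimax = 5.
1 ≠ 5, so there is no saddle point; optimal play is mixed.
Top is strictly dominated by Middle, so Player I never plays it.
C1 is strictly dominated by C3 (it gives Player I strictly more in every row), so Player II never plays it.
On the remaining 2×2 (Middle, Bottom vs C2, C3):
Let Player I play Middle with probability p. Expected payoff against C2: 1p + 5(1−p) = −4p + 5; against C3: 6p + (-2)(1−p) = 8p − 2.
Setting these equal: −4p + 5 = 8p − 2 ⇒ −12p = -7 ⇒ p = 7/12, and the value is (-4)·(7/12) + 5 = 8/3.
For Player II: with q = P(C2), equating Middle's and Bottom's payoffs gives −5q + 6 = 7q − 2 ⇒ q = 2/3.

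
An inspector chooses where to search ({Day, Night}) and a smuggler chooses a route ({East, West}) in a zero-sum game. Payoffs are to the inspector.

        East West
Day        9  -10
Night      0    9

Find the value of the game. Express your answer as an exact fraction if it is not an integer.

81/28

Row minima: Day → -10, Night → 0; maximin = 0.
Column maxima: East → 9, West → 9; minimax = 9.
0 ≠ 9, so there is no saddle point; optimal play is mixed.
Let the inspector play Day with probability p. Expected payoff against East: 9p + 0(1−p) = 9p; against West: (-10)p + 9(1−p) = −19p + 9.
Setting these equal: 9p = −19p + 9 ⇒ 28p = 9 ⇒ p = 9/28, and the value is (9)·(9/28) = 81/28.
For the smuggler: with q = P(East), equating Day's and Night's payoffs gives 19q − 10 = −9q + 9 ⇒ q = 19/28.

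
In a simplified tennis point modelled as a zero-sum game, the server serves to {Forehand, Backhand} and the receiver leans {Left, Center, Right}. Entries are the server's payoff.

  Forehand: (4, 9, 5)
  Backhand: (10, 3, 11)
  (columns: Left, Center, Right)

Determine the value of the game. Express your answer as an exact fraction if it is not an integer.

13/2

Row minima: Forehand → 4, Backhand → 3; maximin = 4.
Column maxima: Left → 10, Center → 9, Right → 11; minimax = 9.
4 ≠ 9, so there is no saddle point; optimal play is mixed.
Right is strictly dominated by Left (it gives the server strictly more in every row), so the receiver never plays it.
On the remaining 2×2 (Forehand, Backhand vs Left, Center):
Let the server play Forehand with probability p. Expected payoff against Left: 4p + 10(1−p) = −6p + 10; against Center: 9p + 3(1−p) = 6p + 3.
Setting these equal: −6p + 10 = 6p + 3 ⇒ −12p = -7 ⇒ p = 7/12, and the value is (-6)·(7/12) + 10 = 13/2.
For the receiver: with q = P(Left), equating Forehand's and Backhand's payoffs gives −5q + 9 = 7q + 3 ⇒ q = 1/2.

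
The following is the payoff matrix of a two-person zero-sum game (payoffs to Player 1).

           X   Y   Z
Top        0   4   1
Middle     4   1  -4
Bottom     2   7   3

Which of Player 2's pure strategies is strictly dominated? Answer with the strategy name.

Y

Z holds Player 1's payoff strictly below Y in every row: 1 < 4, -4 < 1, 3 < 7.
So Y is strictly dominated for Player 2.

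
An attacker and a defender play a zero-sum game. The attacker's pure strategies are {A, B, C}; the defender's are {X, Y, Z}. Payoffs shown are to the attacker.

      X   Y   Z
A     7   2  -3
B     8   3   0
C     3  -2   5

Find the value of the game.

Row minima: A → -3, B → 0, C → -2; maximin = 0.
Column maxima: X → 8, Y → 3, Z → 5; minimax = 3.
0 ≠ 3, so there is no saddle point; optimal play is mixed.
A is strictly dominated by B, so the attacker never plays it.
X is strictly dominated by Y (it gives the attacker strictly more in every row), so the defender never plays it.
On the remaining 2×2 (B, C vs Y, Z):
Let the attacker play B with probability p. Expected payoff against Y: 3p + (-2)(1−p) = 5p − 2; against Z: 0p + 5(1−p) = −5p + 5.
Setting these equal: 5p − 2 = −5p + 5 ⇒ 10p = 7 ⇒ p = 7/10, and the value is (5)·(7/10) − 2 = 3/2.
For the defender: with q = P(Y), equating B's and C's payoffs gives 3q = −7q + 5 ⇒ q = 1/2.

3/2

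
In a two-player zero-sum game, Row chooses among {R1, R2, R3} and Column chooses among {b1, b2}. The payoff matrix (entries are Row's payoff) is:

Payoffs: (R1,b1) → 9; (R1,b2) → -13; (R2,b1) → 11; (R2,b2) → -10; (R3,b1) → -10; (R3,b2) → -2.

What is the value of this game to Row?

-122/29

Row minima: R1 → -13, R2 → -10, R3 → -10; maximin = -10.
Column maxima: b1 → 11, b2 → -2; minimax = -2.
-10 ≠ -2, so there is no saddle point; optimal play is mixed.
R1 is strictly dominated by R2, so Row never plays it.
On the remaining 2×2 (R2, R3 vs b1, b2):
Let Row play R2 with probability p. Expected payoff against b1: 11p + (-10)(1−p) = 21p − 10; against b2: (-10)p + (-2)(1−p) = −8p − 2.
Setting these equal: 21p − 10 = −8p − 2 ⇒ 29p = 8 ⇒ p = 8/29, and the value is (21)·(8/29) − 10 = -122/29.
For Column: with q = P(b1), equating R2's and R3's payoffs gives 21q − 10 = −8q − 2 ⇒ q = 8/29.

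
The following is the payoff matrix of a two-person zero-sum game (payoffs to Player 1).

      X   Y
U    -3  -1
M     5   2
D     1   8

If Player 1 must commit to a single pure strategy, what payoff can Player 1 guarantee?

Row minima: U → -3, M → 2, D → 1.
The best of these is 2.

2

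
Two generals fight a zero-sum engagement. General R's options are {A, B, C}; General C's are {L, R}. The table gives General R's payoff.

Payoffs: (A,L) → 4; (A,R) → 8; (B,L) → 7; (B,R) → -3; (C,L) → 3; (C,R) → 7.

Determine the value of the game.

34/7

Row minima: A → 4, B → -3, C → 3; maximin = 4.
Column maxima: L → 7, R → 8; minimax = 7.
4 ≠ 7, so there is no saddle point; optimal play is mixed.
C is strictly dominated by A, so General R never plays it.
On the remaining 2×2 (A, B vs L, R):
Let General R play A with probability p. Expected payoff against L: 4p + 7(1−p) = −3p + 7; against R: 8p + (-3)(1−p) = 11p − 3.
Setting these equal: −3p + 7 = 11p − 3 ⇒ −14p = -10 ⇒ p = 5/7, and the value is (-3)·(5/7) + 7 = 34/7.
For General C: with q = P(L), equating A's and B's payoffs gives −4q + 8 = 10q − 3 ⇒ q = 11/14.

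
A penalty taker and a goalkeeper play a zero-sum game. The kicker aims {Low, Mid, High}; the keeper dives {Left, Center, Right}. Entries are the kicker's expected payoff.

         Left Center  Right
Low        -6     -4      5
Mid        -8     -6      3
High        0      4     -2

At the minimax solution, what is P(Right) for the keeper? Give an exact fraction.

6/13

Row minima: Low → -6, Mid → -8, High → -2; maximin = -2.
Column maxima: Left → 0, Center → 4, Right → 5; minimax = 0.
-2 ≠ 0, so there is no saddle point; optimal play is mixed.
Mid is strictly dominated by Low, so the kicker never plays it.
Center is strictly dominated by Left (it gives the kicker strictly more in every row), so the keeper never plays it.
On the remaining 2×2 (Low, High vs Left, Right):
Let the kicker play Low with probability p. Expected payoff against Left: (-6)p + 0(1−p) = −6p; against Right: 5p + (-2)(1−p) = 7p − 2.
Setting these equal: −6p = 7p − 2 ⇒ −13p = -2 ⇒ p = 2/13, and the value is (-6)·(2/13) = -12/13.
For the keeper: with q = P(Left), equating Low's and High's payoffs gives −11q + 5 = 2q − 2 ⇒ q = 7/13.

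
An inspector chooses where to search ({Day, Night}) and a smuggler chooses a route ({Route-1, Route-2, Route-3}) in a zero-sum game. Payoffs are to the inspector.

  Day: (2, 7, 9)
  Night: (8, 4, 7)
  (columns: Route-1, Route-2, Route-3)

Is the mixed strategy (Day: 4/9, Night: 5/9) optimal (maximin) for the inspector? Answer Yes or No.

Yes

Against Route-1 this mix gives (4/9)·2 + (5/9)·8 = 16/3.
Against Route-2 this mix gives (4/9)·7 + (5/9)·4 = 16/3.
Against Route-3 this mix gives (4/9)·9 + (5/9)·7 = 71/9.
All of the smuggler's active replies (Route-1, Route-2) yield 16/3, and no column does worse for the inspector. The mix makes the smuggler indifferent and guarantees 16/3, so it is optimal.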